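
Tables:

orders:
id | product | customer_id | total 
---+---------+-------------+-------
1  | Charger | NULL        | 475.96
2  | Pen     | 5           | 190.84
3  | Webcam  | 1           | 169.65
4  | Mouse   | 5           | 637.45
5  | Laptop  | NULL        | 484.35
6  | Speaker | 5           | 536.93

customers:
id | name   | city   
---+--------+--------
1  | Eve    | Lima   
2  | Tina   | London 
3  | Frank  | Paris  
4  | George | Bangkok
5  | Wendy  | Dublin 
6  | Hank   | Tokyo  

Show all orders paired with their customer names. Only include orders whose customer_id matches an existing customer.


INNER JOIN keeps only orders rows whose customer_id matches an id in customers. Walk through each order:
  - order 1 (Charger): customer_id=NULL, no match -> dropped
  - order 2 (Pen): customer_id=5 -> matches Wendy
  - order 3 (Webcam): customer_id=1 -> matches Eve
  - order 4 (Mouse): customer_id=5 -> matches Wendy
  - order 5 (Laptop): customer_id=NULL, no match -> dropped
  - order 6 (Speaker): customer_id=5 -> matches Wendy
So 2 of 6 rows are dropped.

SQL:
SELECT a.product, b.name AS customer
FROM orders a
INNER JOIN customers b ON a.customer_id = b.id

Result:
product | customer
--------+---------
Pen     | Wendy   
Webcam  | Eve     
Mouse   | Wendy   
Speaker | Wendy   


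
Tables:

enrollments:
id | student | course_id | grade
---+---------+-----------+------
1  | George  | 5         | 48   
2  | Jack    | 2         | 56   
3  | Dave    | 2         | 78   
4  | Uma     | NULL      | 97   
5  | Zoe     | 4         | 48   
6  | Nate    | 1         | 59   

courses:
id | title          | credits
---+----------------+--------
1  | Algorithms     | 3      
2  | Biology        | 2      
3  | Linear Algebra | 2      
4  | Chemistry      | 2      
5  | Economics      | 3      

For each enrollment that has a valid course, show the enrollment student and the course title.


INNER JOIN keeps only enrollments rows whose course_id matches an id in courses. Walk through each enrollment:
  - enrollment 1 (George): course_id=5 -> matches Economics
  - enrollment 2 (Jack): course_id=2 -> matches Biology
  - enrollment 3 (Dave): course_id=2 -> matches Biology
  - enrollment 4 (Uma): course_id=NULL, no match -> dropped
  - enrollment 5 (Zoe): course_id=4 -> matches Chemistry
  - enrollment 6 (Nate): course_id=1 -> matches Algorithms
So 1 of 6 rows is dropped.

SQL:
SELECT a.student, b.title AS course
FROM enrollments a
INNER JOIN courses b ON a.course_id = b.id

Result:
student | course    
--------+-----------
George  | Economics 
Jack    | Biology   
Dave    | Biology   
Zoe     | Chemistry 
Nate    | Algorithms


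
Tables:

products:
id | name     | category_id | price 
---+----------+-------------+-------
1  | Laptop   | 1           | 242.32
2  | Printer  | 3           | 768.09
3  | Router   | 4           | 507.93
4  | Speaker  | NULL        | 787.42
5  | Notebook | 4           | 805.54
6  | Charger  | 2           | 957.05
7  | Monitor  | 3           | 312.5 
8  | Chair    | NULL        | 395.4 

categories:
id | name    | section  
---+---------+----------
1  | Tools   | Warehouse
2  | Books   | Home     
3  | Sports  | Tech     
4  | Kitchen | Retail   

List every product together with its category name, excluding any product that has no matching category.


INNER JOIN keeps only products rows whose category_id matches an id in categories. Walk through each product:
  - product 1 (Laptop): category_id=1 -> matches Tools
  - product 2 (Printer): category_id=3 -> matches Sports
  - product 3 (Router): category_id=4 -> matches Kitchen
  - product 4 (Speaker): category_id=NULL, no match -> dropped
  - product 5 (Notebook): category_id=4 -> matches Kitchen
  - product 6 (Charger): category_id=2 -> matches Books
  - product 7 (Monitor): category_id=3 -> matches Sports
  - product 8 (Chair): category_id=NULL, no match -> dropped
So 2 of 8 rows are dropped.

SQL:
SELECT a.name, b.name AS category
FROM products a
INNER JOIN categories b ON a.category_id = b.id

Result:
name     | category
---------+---------
Laptop   | Tools   
Printer  | Sports  
Router   | Kitchen 
Notebook | Kitchen 
Charger  | Books   
Monitor  | Sports  


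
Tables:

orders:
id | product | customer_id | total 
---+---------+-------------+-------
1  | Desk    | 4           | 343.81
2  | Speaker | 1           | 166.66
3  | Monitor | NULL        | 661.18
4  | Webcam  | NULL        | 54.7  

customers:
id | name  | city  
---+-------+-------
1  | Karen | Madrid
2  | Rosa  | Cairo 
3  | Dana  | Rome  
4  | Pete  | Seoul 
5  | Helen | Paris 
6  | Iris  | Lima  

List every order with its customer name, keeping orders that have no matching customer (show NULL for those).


LEFT JOIN keeps every row from orders (the left table); where customer_id has no match in customers, the customer columns become NULL. Walk through each order:
  - order 1 (Desk): customer_id=4 -> matches Pete
  - order 2 (Speaker): customer_id=1 -> matches Karen
  - order 3 (Monitor): customer_id=NULL, no match -> kept with NULL
  - order 4 (Webcam): customer_id=NULL, no match -> kept with NULL
All 4 rows appear; 2 have NULL customer.

SQL:
SELECT a.product, b.name AS customer
FROM orders a
LEFT JOIN customers b ON a.customer_id = b.id

Result:
product | customer
--------+---------
Desk    | Pete    
Speaker | Karen   
Monitor | NULL    
Webcam  | NULL    


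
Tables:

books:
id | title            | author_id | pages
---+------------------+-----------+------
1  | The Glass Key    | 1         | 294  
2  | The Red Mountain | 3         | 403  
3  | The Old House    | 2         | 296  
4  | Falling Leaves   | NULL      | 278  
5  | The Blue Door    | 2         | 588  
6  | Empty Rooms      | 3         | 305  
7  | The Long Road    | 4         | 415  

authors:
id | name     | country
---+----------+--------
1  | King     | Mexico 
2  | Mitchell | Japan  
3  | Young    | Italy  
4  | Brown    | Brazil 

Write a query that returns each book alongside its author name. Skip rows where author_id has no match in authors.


INNER JOIN keeps only books rows whose author_id matches an id in authors. Walk through each book:
  - book 1 (The Glass Key): author_id=1 -> matches King
  - book 2 (The Red Mountain): author_id=3 -> matches Young
  - book 3 (The Old House): author_id=2 -> matches Mitchell
  - book 4 (Falling Leaves): author_id=NULL, no match -> dropped
  - book 5 (The Blue Door): author_id=2 -> matches Mitchell
  - book 6 (Empty Rooms): author_id=3 -> matches Young
  - book 7 (The Long Road): author_id=4 -> matches Brown
So 1 of 7 rows is dropped.

SQL:
SELECT a.title, b.name AS author
FROM books a
INNER JOIN authors b ON a.author_id = b.id

Result:
title            | author  
-----------------+---------
The Glass Key    | King    
The Red Mountain | Young   
The Old House    | Mitchell
The Blue Door    | Mitchell
Empty Rooms      | Young   
The Long Road    | Brown   


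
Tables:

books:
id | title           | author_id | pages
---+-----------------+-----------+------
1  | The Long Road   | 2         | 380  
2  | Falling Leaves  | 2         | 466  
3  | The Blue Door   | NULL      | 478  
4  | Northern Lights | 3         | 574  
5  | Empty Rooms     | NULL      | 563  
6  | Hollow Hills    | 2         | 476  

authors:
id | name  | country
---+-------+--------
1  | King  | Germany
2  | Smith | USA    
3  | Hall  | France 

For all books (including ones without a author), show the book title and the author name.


LEFT JOIN keeps every row from books (the left table); where author_id has no match in authors, the author columns become NULL. Walk through each book:
  - book 1 (The Long Road): author_id=2 -> matches Smith
  - book 2 (Falling Leaves): author_id=2 -> matches Smith
  - book 3 (The Blue Door): author_id=NULL, no match -> kept with NULL
  - book 4 (Northern Lights): author_id=3 -> matches Hall
  - book 5 (Empty Rooms): author_id=NULL, no match -> kept with NULL
  - book 6 (Hollow Hills): author_id=2 -> matches Smith
All 6 rows appear; 2 have NULL author.

SQL:
SELECT a.title, b.name AS author
FROM books a
LEFT JOIN authors b ON a.author_id = b.id

Result:
title           | author
----------------+-------
The Long Road   | Smith 
Falling Leaves  | Smith 
The Blue Door   | NULL  
Northern Lights | Hall  
Empty Rooms     | NULL  
Hollow Hills    | Smith 


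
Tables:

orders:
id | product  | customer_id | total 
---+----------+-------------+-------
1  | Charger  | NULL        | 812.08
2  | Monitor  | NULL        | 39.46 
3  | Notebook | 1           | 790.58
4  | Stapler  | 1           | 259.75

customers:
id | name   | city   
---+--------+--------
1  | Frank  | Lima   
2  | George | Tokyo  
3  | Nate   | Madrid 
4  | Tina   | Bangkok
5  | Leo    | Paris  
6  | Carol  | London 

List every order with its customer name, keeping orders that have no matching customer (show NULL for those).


LEFT JOIN keeps every row from orders (the left table); where customer_id has no match in customers, the customer columns become NULL. Walk through each order:
  - order 1 (Charger): customer_id=NULL, no match -> kept with NULL
  - order 2 (Monitor): customer_id=NULL, no match -> kept with NULL
  - order 3 (Notebook): customer_id=1 -> matches Frank
  - order 4 (Stapler): customer_id=1 -> matches Frank
All 4 rows appear; 2 have NULL customer.

SQL:
SELECT a.product, b.name AS customer
FROM orders a
LEFT JOIN customers b ON a.customer_id = b.id

Result:
product  | customer
---------+---------
Charger  | NULL    
Monitor  | NULL    
Notebook | Frank   
Stapler  | Frank   


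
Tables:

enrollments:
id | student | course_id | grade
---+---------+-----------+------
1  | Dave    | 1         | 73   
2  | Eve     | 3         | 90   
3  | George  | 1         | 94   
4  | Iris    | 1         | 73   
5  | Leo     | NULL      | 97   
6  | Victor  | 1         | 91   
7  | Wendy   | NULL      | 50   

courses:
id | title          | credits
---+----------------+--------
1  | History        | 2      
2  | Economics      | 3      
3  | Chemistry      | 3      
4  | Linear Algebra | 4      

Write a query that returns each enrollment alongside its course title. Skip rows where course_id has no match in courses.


INNER JOIN keeps only enrollments rows whose course_id matches an id in courses. Walk through each enrollment:
  - enrollment 1 (Dave): course_id=1 -> matches History
  - enrollment 2 (Eve): course_id=3 -> matches Chemistry
  - enrollment 3 (George): course_id=1 -> matches History
  - enrollment 4 (Iris): course_id=1 -> matches History
  - enrollment 5 (Leo): course_id=NULL, no match -> dropped
  - enrollment 6 (Victor): course_id=1 -> matches History
  - enrollment 7 (Wendy): course_id=NULL, no match -> dropped
So 2 of 7 rows are dropped.

SQL:
SELECT a.student, b.title AS course
FROM enrollments a
INNER JOIN courses b ON a.course_id = b.id

Result:
student | course   
--------+----------
Dave    | History  
Eve     | Chemistry
George  | History  
Iris    | History  
Victor  | History  


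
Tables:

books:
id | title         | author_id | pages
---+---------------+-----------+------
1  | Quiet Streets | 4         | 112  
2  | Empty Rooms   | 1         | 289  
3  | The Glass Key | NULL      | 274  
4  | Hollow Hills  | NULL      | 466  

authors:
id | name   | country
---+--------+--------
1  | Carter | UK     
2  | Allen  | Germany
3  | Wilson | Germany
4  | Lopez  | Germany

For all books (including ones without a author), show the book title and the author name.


LEFT JOIN keeps every row from books (the left table); where author_id has no match in authors, the author columns become NULL. Walk through each book:
  - book 1 (Quiet Streets): author_id=4 -> matches Lopez
  - book 2 (Empty Rooms): author_id=1 -> matches Carter
  - book 3 (The Glass Key): author_id=NULL, no match -> kept with NULL
  - book 4 (Hollow Hills): author_id=NULL, no match -> kept with NULL
All 4 rows appear; 2 have NULL author.

SQL:
SELECT a.title, b.name AS author
FROM books a
LEFT JOIN authors b ON a.author_id = b.id

Result:
title         | author
--------------+-------
Quiet Streets | Lopez 
Empty Rooms   | Carter
The Glass Key | NULL  
Hollow Hills  | NULL  


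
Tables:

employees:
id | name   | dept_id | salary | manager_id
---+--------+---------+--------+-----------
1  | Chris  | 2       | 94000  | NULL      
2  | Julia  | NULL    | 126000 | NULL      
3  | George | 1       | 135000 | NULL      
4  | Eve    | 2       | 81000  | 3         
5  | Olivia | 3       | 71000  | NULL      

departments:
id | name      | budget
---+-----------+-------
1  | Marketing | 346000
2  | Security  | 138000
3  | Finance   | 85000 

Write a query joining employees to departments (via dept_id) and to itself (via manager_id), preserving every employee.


Two LEFT JOINs from the same base table employees: one to departments via dept_id, one to employees itself via manager_id. Both are LEFT so every employee is preserved.
Match against departments:
  - employee 1 (Chris): dept_id=2 -> matches Security
  - employee 2 (Julia): dept_id=NULL, no match -> kept with NULL
  - employee 3 (George): dept_id=1 -> matches Marketing
  - employee 4 (Eve): dept_id=2 -> matches Security
  - employee 5 (Olivia): dept_id=3 -> matches Finance
Match against employees (self):
  - employee 1 (Chris): manager_id=NULL -> NULL
  - employee 2 (Julia): manager_id=NULL -> NULL
  - employee 3 (George): manager_id=NULL -> NULL
  - employee 4 (Eve): manager_id=3 -> George
  - employee 5 (Olivia): manager_id=NULL -> NULL

SQL:
SELECT a.name, b.name AS department, c.name AS manager
FROM employees a
LEFT JOIN departments b ON a.dept_id = b.id
LEFT JOIN employees c ON a.manager_id = c.id

Result:
name   | department | manager
-------+------------+--------
Chris  | Security   | NULL   
Julia  | NULL       | NULL   
George | Marketing  | NULL   
Eve    | Security   | George 
Olivia | Finance    | NULL   


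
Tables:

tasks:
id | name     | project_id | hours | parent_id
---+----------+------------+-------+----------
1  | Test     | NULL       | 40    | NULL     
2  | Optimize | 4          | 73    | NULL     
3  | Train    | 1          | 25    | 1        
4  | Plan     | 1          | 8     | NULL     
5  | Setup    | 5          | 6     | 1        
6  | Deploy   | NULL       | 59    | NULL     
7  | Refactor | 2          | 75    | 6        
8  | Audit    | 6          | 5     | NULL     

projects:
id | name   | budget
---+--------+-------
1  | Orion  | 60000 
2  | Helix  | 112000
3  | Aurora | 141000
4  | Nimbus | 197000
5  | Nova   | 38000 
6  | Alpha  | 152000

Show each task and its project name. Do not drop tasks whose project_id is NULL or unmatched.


LEFT JOIN keeps every row from tasks (the left table); where project_id has no match in projects, the project columns become NULL. Walk through each task:
  - task 1 (Test): project_id=NULL, no match -> kept with NULL
  - task 2 (Optimize): project_id=4 -> matches Nimbus
  - task 3 (Train): project_id=1 -> matches Orion
  - task 4 (Plan): project_id=1 -> matches Orion
  - task 5 (Setup): project_id=5 -> matches Nova
  - task 6 (Deploy): project_id=NULL, no match -> kept with NULL
  - task 7 (Refactor): project_id=2 -> matches Helix
  - task 8 (Audit): project_id=6 -> matches Alpha
All 8 rows appear; 2 have NULL project.

SQL:
SELECT a.name, b.name AS project
FROM tasks a
LEFT JOIN projects b ON a.project_id = b.id

Result:
name     | project
---------+--------
Test     | NULL   
Optimize | Nimbus 
Train    | Orion  
Plan     | Orion  
Setup    | Nova   
Deploy   | NULL   
Refactor | Helix  
Audit    | Alpha  


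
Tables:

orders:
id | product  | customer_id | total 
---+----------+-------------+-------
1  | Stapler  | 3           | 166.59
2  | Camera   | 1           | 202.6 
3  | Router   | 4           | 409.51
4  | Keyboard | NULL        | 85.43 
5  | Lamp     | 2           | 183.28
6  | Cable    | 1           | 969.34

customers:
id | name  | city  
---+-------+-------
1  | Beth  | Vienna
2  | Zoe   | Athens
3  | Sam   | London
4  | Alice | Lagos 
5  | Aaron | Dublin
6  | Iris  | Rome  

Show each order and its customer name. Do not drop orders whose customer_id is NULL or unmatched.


LEFT JOIN keeps every row from orders (the left table); where customer_id has no match in customers, the customer columns become NULL. Walk through each order:
  - order 1 (Stapler): customer_id=3 -> matches Sam
  - order 2 (Camera): customer_id=1 -> matches Beth
  - order 3 (Router): customer_id=4 -> matches Alice
  - order 4 (Keyboard): customer_id=NULL, no match -> kept with NULL
  - order 5 (Lamp): customer_id=2 -> matches Zoe
  - order 6 (Cable): customer_id=1 -> matches Beth
All 6 rows appear; 1 has NULL customer.

SQL:
SELECT a.product, b.name AS customer
FROM orders a
LEFT JOIN customers b ON a.customer_id = b.id

Result:
product  | customer
---------+---------
Stapler  | Sam     
Camera   | Beth    
Router   | Alice   
Keyboard | NULL    
Lamp     | Zoe     
Cable    | Beth    


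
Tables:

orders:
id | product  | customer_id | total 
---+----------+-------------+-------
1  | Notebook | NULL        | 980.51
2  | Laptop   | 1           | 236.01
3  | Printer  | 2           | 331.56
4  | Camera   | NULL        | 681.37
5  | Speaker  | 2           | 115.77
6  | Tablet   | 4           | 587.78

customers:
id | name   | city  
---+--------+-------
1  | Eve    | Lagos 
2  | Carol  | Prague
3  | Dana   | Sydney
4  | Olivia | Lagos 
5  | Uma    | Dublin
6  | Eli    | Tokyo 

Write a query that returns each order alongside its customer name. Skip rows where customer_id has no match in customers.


INNER JOIN keeps only orders rows whose customer_id matches an id in customers. Walk through each order:
  - order 1 (Notebook): customer_id=NULL, no match -> dropped
  - order 2 (Laptop): customer_id=1 -> matches Eve
  - order 3 (Printer): customer_id=2 -> matches Carol
  - order 4 (Camera): customer_id=NULL, no match -> dropped
  - order 5 (Speaker): customer_id=2 -> matches Carol
  - order 6 (Tablet): customer_id=4 -> matches Olivia
So 2 of 6 rows are dropped.

SQL:
SELECT a.product, b.name AS customer
FROM orders a
INNER JOIN customers b ON a.customer_id = b.id

Result:
product | customer
--------+---------
Laptop  | Eve     
Printer | Carol   
Speaker | Carol   
Tablet  | Olivia  


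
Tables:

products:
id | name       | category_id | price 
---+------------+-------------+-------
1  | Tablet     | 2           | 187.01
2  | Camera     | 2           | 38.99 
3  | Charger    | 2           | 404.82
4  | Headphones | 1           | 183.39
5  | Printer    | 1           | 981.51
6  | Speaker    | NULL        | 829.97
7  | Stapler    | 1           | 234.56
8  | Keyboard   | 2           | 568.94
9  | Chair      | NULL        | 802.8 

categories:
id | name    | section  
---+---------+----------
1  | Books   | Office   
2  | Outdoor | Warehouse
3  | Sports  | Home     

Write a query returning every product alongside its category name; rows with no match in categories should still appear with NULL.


LEFT JOIN keeps every row from products (the left table); where category_id has no match in categories, the category columns become NULL. Walk through each product:
  - product 1 (Tablet): category_id=2 -> matches Outdoor
  - product 2 (Camera): category_id=2 -> matches Outdoor
  - product 3 (Charger): category_id=2 -> matches Outdoor
  - product 4 (Headphones): category_id=1 -> matches Books
  - product 5 (Printer): category_id=1 -> matches Books
  - product 6 (Speaker): category_id=NULL, no match -> kept with NULL
  - product 7 (Stapler): category_id=1 -> matches Books
  - product 8 (Keyboard): category_id=2 -> matches Outdoor
  - product 9 (Chair): category_id=NULL, no match -> kept with NULL
All 9 rows appear; 2 have NULL category.

SQL:
SELECT a.name, b.name AS category
FROM products a
LEFT JOIN categories b ON a.category_id = b.id

Result:
name       | category
-----------+---------
Tablet     | Outdoor 
Camera     | Outdoor 
Charger    | Outdoor 
Headphones | Books   
Printer    | Books   
Speaker    | NULL    
Stapler    | Books   
Keyboard   | Outdoor 
Chair      | NULL    


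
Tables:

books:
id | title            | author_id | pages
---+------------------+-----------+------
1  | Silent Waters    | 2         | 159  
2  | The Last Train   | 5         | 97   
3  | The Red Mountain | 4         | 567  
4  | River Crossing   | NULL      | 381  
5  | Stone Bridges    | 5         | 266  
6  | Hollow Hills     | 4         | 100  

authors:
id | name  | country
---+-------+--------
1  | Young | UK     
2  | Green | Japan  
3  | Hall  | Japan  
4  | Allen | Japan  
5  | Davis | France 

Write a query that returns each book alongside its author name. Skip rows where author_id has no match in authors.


INNER JOIN keeps only books rows whose author_id matches an id in authors. Walk through each book:
  - book 1 (Silent Waters): author_id=2 -> matches Green
  - book 2 (The Last Train): author_id=5 -> matches Davis
  - book 3 (The Red Mountain): author_id=4 -> matches Allen
  - book 4 (River Crossing): author_id=NULL, no match -> dropped
  - book 5 (Stone Bridges): author_id=5 -> matches Davis
  - book 6 (Hollow Hills): author_id=4 -> matches Allen
So 1 of 6 rows is dropped.

SQL:
SELECT a.title, b.name AS author
FROM books a
INNER JOIN authors b ON a.author_id = b.id

Result:
title            | author
-----------------+-------
Silent Waters    | Green 
The Last Train   | Davis 
The Red Mountain | Allen 
Stone Bridges    | Davis 
Hollow Hills     | Allen 


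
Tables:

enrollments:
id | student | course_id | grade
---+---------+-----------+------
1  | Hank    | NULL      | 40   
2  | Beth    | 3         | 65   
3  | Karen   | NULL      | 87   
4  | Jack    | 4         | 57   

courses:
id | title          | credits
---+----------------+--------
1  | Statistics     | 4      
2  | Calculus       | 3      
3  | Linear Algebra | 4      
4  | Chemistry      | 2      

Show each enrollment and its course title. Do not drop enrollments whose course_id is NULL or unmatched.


LEFT JOIN keeps every row from enrollments (the left table); where course_id has no match in courses, the course columns become NULL. Walk through each enrollment:
  - enrollment 1 (Hank): course_id=NULL, no match -> kept with NULL
  - enrollment 2 (Beth): course_id=3 -> matches Linear Algebra
  - enrollment 3 (Karen): course_id=NULL, no match -> kept with NULL
  - enrollment 4 (Jack): course_id=4 -> matches Chemistry
All 4 rows appear; 2 have NULL course.

SQL:
SELECT a.student, b.title AS course
FROM enrollments a
LEFT JOIN courses b ON a.course_id = b.id

Result:
student | course        
--------+---------------
Hank    | NULL          
Beth    | Linear Algebra
Karen   | NULL          
Jack    | Chemistry     


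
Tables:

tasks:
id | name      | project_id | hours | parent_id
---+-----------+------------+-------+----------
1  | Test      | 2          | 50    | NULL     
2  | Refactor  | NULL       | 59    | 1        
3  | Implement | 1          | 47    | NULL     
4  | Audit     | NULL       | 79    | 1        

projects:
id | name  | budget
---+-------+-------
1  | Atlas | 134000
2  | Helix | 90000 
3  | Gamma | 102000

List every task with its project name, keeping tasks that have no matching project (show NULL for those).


LEFT JOIN keeps every row from tasks (the left table); where project_id has no match in projects, the project columns become NULL. Walk through each task:
  - task 1 (Test): project_id=2 -> matches Helix
  - task 2 (Refactor): project_id=NULL, no match -> kept with NULL
  - task 3 (Implement): project_id=1 -> matches Atlas
  - task 4 (Audit): project_id=NULL, no match -> kept with NULL
All 4 rows appear; 2 have NULL project.

SQL:
SELECT a.name, b.name AS project
FROM tasks a
LEFT JOIN projects b ON a.project_id = b.id

Result:
name      | project
----------+--------
Test      | Helix  
Refactor  | NULL   
Implement | Atlas  
Audit     | NULL   


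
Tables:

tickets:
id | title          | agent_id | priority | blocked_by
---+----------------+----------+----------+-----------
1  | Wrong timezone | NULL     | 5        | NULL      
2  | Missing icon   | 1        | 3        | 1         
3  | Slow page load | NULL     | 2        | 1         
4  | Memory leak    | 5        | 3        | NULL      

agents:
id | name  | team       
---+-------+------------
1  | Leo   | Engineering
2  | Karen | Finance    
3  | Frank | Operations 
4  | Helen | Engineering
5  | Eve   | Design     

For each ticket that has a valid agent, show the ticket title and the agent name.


INNER JOIN keeps only tickets rows whose agent_id matches an id in agents. Walk through each ticket:
  - ticket 1 (Wrong timezone): agent_id=NULL, no match -> dropped
  - ticket 2 (Missing icon): agent_id=1 -> matches Leo
  - ticket 3 (Slow page load): agent_id=NULL, no match -> dropped
  - ticket 4 (Memory leak): agent_id=5 -> matches Eve
So 2 of 4 rows are dropped.

SQL:
SELECT a.title, b.name AS agent
FROM tickets a
INNER JOIN agents b ON a.agent_id = b.id

Result:
title        | agent
-------------+------
Missing icon | Leo  
Memory leak  | Eve  


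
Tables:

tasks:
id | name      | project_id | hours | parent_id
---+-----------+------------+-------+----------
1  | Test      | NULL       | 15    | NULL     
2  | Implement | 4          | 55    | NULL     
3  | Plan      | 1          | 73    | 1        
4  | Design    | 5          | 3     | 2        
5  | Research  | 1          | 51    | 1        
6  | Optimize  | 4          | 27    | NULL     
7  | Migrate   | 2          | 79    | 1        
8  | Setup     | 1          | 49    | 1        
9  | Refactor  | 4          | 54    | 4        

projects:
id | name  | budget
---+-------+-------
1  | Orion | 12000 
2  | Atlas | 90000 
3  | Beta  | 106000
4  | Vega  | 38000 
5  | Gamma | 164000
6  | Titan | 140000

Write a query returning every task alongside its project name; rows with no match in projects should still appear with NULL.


LEFT JOIN keeps every row from tasks (the left table); where project_id has no match in projects, the project columns become NULL. Walk through each task:
  - task 1 (Test): project_id=NULL, no match -> kept with NULL
  - task 2 (Implement): project_id=4 -> matches Vega
  - task 3 (Plan): project_id=1 -> matches Orion
  - task 4 (Design): project_id=5 -> matches Gamma
  - task 5 (Research): project_id=1 -> matches Orion
  - task 6 (Optimize): project_id=4 -> matches Vega
  - task 7 (Migrate): project_id=2 -> matches Atlas
  - task 8 (Setup): project_id=1 -> matches Orion
  - task 9 (Refactor): project_id=4 -> matches Vega
All 9 rows appear; 1 has NULL project.

SQL:
SELECT a.name, b.name AS project
FROM tasks a
LEFT JOIN projects b ON a.project_id = b.id

Result:
name      | project
----------+--------
Test      | NULL   
Implement | Vega   
Plan      | Orion  
Design    | Gamma  
Research  | Orion  
Optimize  | Vega   
Migrate   | Atlas  
Setup     | Orion  
Refactor  | Vega   


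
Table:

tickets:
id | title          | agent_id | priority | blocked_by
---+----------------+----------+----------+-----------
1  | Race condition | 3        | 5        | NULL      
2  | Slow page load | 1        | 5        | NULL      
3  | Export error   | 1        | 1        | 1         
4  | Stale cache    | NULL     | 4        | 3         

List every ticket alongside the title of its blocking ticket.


This is a self-join: tickets is joined to a second copy of itself, matching each row's blocked_by to another row's id. Use LEFT JOIN so rows with blocked_by=NULL are kept.
  - ticket 1 (Race condition): blocked_by=NULL -> NULL
  - ticket 2 (Slow page load): blocked_by=NULL -> NULL
  - ticket 3 (Export error): blocked_by=1 -> Race condition
  - ticket 4 (Stale cache): blocked_by=3 -> Export error

SQL:
SELECT a.title AS item, b.title AS blocked_by
FROM tickets a
LEFT JOIN tickets b ON a.blocked_by = b.id

Result:
item           | blocked_by    
---------------+---------------
Race condition | NULL          
Slow page load | NULL          
Export error   | Race condition
Stale cache    | Export error  


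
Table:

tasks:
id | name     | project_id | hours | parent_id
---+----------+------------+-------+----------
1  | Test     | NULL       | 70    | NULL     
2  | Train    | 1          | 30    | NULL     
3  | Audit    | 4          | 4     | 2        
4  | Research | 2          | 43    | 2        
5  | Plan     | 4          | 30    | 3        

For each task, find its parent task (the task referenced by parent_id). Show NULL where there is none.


This is a self-join: tasks is joined to a second copy of itself, matching each row's parent_id to another row's id. Use LEFT JOIN so rows with parent_id=NULL are kept.
  - task 1 (Test): parent_id=NULL -> NULL
  - task 2 (Train): parent_id=NULL -> NULL
  - task 3 (Audit): parent_id=2 -> Train
  - task 4 (Research): parent_id=2 -> Train
  - task 5 (Plan): parent_id=3 -> Audit

SQL:
SELECT a.name AS item, b.name AS parent
FROM tasks a
LEFT JOIN tasks b ON a.parent_id = b.id

Result:
item     | parent
---------+-------
Test     | NULL  
Train    | NULL  
Audit    | Train 
Research | Train 
Plan     | Audit 


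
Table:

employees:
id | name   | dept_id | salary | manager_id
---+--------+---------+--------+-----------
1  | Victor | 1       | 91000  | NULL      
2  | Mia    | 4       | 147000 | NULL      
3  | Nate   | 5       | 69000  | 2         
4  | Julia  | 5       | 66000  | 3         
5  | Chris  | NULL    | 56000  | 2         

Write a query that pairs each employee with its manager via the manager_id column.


This is a self-join: employees is joined to a second copy of itself, matching each row's manager_id to another row's id. Use LEFT JOIN so rows with manager_id=NULL are kept.
  - employee 1 (Victor): manager_id=NULL -> NULL
  - employee 2 (Mia): manager_id=NULL -> NULL
  - employee 3 (Nate): manager_id=2 -> Mia
  - employee 4 (Julia): manager_id=3 -> Nate
  - employee 5 (Chris): manager_id=2 -> Mia

SQL:
SELECT a.name AS item, b.name AS manager
FROM employees a
LEFT JOIN employees b ON a.manager_id = b.id

Result:
item   | manager
-------+--------
Victor | NULL   
Mia    | NULL   
Nate   | Mia    
Julia  | Nate   
Chris  | Mia    


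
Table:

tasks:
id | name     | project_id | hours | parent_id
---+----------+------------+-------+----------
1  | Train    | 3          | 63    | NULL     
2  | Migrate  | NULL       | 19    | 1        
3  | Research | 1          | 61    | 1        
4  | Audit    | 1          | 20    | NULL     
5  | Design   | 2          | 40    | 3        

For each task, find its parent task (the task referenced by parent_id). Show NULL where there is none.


This is a self-join: tasks is joined to a second copy of itself, matching each row's parent_id to another row's id. Use LEFT JOIN so rows with parent_id=NULL are kept.
  - task 1 (Train): parent_id=NULL -> NULL
  - task 2 (Migrate): parent_id=1 -> Train
  - task 3 (Research): parent_id=1 -> Train
  - task 4 (Audit): parent_id=NULL -> NULL
  - task 5 (Design): parent_id=3 -> Research

SQL:
SELECT a.name AS item, b.name AS parent
FROM tasks a
LEFT JOIN tasks b ON a.parent_id = b.id

Result:
item     | parent  
---------+---------
Train    | NULL    
Migrate  | Train   
Research | Train   
Audit    | NULL    
Design   | Research


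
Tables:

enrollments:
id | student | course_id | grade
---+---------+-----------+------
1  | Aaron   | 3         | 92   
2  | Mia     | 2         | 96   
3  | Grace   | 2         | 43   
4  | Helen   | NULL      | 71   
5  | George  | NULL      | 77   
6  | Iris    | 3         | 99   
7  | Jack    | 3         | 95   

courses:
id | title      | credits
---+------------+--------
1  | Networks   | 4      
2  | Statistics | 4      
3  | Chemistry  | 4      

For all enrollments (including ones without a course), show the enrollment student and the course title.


LEFT JOIN keeps every row from enrollments (the left table); where course_id has no match in courses, the course columns become NULL. Walk through each enrollment:
  - enrollment 1 (Aaron): course_id=3 -> matches Chemistry
  - enrollment 2 (Mia): course_id=2 -> matches Statistics
  - enrollment 3 (Grace): course_id=2 -> matches Statistics
  - enrollment 4 (Helen): course_id=NULL, no match -> kept with NULL
  - enrollment 5 (George): course_id=NULL, no match -> kept with NULL
  - enrollment 6 (Iris): course_id=3 -> matches Chemistry
  - enrollment 7 (Jack): course_id=3 -> matches Chemistry
All 7 rows appear; 2 have NULL course.

SQL:
SELECT a.student, b.title AS course
FROM enrollments a
LEFT JOIN courses b ON a.course_id = b.id

Result:
student | course    
--------+-----------
Aaron   | Chemistry 
Mia     | Statistics
Grace   | Statistics
Helen   | NULL      
George  | NULL      
Iris    | Chemistry 
Jack    | Chemistry 


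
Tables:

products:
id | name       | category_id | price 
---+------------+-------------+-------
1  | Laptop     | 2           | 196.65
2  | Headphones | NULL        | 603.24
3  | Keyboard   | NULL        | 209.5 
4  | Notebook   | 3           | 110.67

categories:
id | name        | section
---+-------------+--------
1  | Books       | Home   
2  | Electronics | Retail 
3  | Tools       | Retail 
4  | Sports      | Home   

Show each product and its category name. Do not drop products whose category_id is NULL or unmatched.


LEFT JOIN keeps every row from products (the left table); where category_id has no match in categories, the category columns become NULL. Walk through each product:
  - product 1 (Laptop): category_id=2 -> matches Electronics
  - product 2 (Headphones): category_id=NULL, no match -> kept with NULL
  - product 3 (Keyboard): category_id=NULL, no match -> kept with NULL
  - product 4 (Notebook): category_id=3 -> matches Tools
All 4 rows appear; 2 have NULL category.

SQL:
SELECT a.name, b.name AS category
FROM products a
LEFT JOIN categories b ON a.category_id = b.id

Result:
name       | category   
-----------+------------
Laptop     | Electronics
Headphones | NULL       
Keyboard   | NULL       
Notebook   | Tools      


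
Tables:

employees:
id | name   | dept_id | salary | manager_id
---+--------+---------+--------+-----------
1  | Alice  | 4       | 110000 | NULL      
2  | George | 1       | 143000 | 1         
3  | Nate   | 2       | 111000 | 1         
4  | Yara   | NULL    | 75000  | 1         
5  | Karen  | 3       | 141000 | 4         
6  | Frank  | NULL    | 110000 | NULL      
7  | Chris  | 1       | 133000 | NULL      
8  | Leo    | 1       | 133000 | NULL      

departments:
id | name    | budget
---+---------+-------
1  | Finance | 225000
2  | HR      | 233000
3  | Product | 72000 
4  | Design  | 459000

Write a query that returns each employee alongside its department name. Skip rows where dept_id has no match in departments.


INNER JOIN keeps only employees rows whose dept_id matches an id in departments. Walk through each employee:
  - employee 1 (Alice): dept_id=4 -> matches Design
  - employee 2 (George): dept_id=1 -> matches Finance
  - employee 3 (Nate): dept_id=2 -> matches HR
  - employee 4 (Yara): dept_id=NULL, no match -> dropped
  - employee 5 (Karen): dept_id=3 -> matches Product
  - employee 6 (Frank): dept_id=NULL, no match -> dropped
  - employee 7 (Chris): dept_id=1 -> matches Finance
  - employee 8 (Leo): dept_id=1 -> matches Finance
So 2 of 8 rows are dropped.

SQL:
SELECT a.name, b.name AS department
FROM employees a
INNER JOIN departments b ON a.dept_id = b.id

Result:
name   | department
-------+-----------
Alice  | Design    
George | Finance   
Nate   | HR        
Karen  | Product   
Chris  | Finance   
Leo    | Finance   


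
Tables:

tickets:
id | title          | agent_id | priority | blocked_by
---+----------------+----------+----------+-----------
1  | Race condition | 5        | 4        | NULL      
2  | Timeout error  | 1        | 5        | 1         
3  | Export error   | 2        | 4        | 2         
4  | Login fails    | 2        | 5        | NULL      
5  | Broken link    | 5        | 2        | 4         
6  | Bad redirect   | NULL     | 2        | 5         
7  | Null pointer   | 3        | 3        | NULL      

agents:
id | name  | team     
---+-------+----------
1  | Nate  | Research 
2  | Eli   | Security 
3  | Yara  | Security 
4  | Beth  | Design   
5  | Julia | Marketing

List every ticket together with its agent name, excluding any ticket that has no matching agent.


INNER JOIN keeps only tickets rows whose agent_id matches an id in agents. Walk through each ticket:
  - ticket 1 (Race condition): agent_id=5 -> matches Julia
  - ticket 2 (Timeout error): agent_id=1 -> matches Nate
  - ticket 3 (Export error): agent_id=2 -> matches Eli
  - ticket 4 (Login fails): agent_id=2 -> matches Eli
  - ticket 5 (Broken link): agent_id=5 -> matches Julia
  - ticket 6 (Bad redirect): agent_id=NULL, no match -> dropped
  - ticket 7 (Null pointer): agent_id=3 -> matches Yara
So 1 of 7 rows is dropped.

SQL:
SELECT a.title, b.name AS agent
FROM tickets a
INNER JOIN agents b ON a.agent_id = b.id

Result:
title          | agent
---------------+------
Race condition | Julia
Timeout error  | Nate 
Export error   | Eli  
Login fails    | Eli  
Broken link    | Julia
Null pointer   | Yara 


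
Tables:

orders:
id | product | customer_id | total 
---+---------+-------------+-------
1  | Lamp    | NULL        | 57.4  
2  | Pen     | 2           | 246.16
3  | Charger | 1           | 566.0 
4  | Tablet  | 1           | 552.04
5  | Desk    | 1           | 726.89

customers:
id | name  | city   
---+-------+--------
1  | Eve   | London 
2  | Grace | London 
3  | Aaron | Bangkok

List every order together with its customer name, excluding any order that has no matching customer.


INNER JOIN keeps only orders rows whose customer_id matches an id in customers. Walk through each order:
  - order 1 (Lamp): customer_id=NULL, no match -> dropped
  - order 2 (Pen): customer_id=2 -> matches Grace
  - order 3 (Charger): customer_id=1 -> matches Eve
  - order 4 (Tablet): customer_id=1 -> matches Eve
  - order 5 (Desk): customer_id=1 -> matches Eve
So 1 of 5 rows is dropped.

SQL:
SELECT a.product, b.name AS customer
FROM orders a
INNER JOIN customers b ON a.customer_id = b.id

Result:
product | customer
--------+---------
Pen     | Grace   
Charger | Eve     
Tablet  | Eve     
Desk    | Eve     


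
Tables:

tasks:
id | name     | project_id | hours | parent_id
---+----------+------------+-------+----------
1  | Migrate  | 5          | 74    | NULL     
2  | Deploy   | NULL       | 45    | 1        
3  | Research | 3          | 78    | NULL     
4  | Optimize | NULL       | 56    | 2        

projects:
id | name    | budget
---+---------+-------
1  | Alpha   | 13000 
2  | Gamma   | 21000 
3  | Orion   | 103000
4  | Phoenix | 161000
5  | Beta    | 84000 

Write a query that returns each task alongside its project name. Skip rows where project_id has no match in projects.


INNER JOIN keeps only tasks rows whose project_id matches an id in projects. Walk through each task:
  - task 1 (Migrate): project_id=5 -> matches Beta
  - task 2 (Deploy): project_id=NULL, no match -> dropped
  - task 3 (Research): project_id=3 -> matches Orion
  - task 4 (Optimize): project_id=NULL, no match -> dropped
So 2 of 4 rows are dropped.

SQL:
SELECT a.name, b.name AS project
FROM tasks a
INNER JOIN projects b ON a.project_id = b.id

Result:
name     | project
---------+--------
Migrate  | Beta   
Research | Orion  


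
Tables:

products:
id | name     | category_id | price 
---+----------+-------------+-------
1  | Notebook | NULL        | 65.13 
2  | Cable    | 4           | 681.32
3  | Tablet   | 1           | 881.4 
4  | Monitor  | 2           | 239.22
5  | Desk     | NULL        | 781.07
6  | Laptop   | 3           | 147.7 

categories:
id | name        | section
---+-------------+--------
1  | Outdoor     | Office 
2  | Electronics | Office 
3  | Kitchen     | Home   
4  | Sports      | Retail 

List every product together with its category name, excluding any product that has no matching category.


INNER JOIN keeps only products rows whose category_id matches an id in categories. Walk through each product:
  - product 1 (Notebook): category_id=NULL, no match -> dropped
  - product 2 (Cable): category_id=4 -> matches Sports
  - product 3 (Tablet): category_id=1 -> matches Outdoor
  - product 4 (Monitor): category_id=2 -> matches Electronics
  - product 5 (Desk): category_id=NULL, no match -> dropped
  - product 6 (Laptop): category_id=3 -> matches Kitchen
So 2 of 6 rows are dropped.

SQL:
SELECT a.name, b.name AS category
FROM products a
INNER JOIN categories b ON a.category_id = b.id

Result:
name    | category   
--------+------------
Cable   | Sports     
Tablet  | Outdoor    
Monitor | Electronics
Laptop  | Kitchen    
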